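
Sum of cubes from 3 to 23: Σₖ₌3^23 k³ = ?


Σₖ₌3^23 k³ = [23·24/2]² − [2·3/2]²
= 76176 − 9 = 76167

Σk³ = 76167


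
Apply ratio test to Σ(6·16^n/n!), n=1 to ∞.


aₙ = 6·16^n/n!
a_{n+1}/aₙ = 16^(n+1)/(n+1)! × n!/16^n  (constant 6 cancels)
= 16/(n+1)
L = lim(n→∞) 16/(n+1) = 0
L < 1 → series CONVERGES

Converges (ratio test: L = 0 < 1)


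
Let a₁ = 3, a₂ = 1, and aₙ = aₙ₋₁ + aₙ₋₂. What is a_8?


Computing iteratively: 3, 1, 4, 5, 9, 14, 23, 37
a_8 = 37

a_8 = 37


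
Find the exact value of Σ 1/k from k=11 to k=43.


Σₖ₌11^43 1/k = 1/11 + 1/12 + 1/13 + ... + 1/43
= 1216865528621842739/856326196254765600
≈ 1.421

Sum = 1216865528621842739/856326196254765600 ≈ 1.421


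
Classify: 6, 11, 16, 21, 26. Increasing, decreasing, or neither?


Differences: 5, 5, 5, 5
All differences > 0 → strictly INCREASING

Monotonically increasing


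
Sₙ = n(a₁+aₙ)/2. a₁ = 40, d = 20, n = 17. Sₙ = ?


aₙ = 40 + (17-1)×20 = 360
Sₙ = n(a₁+aₙ)/2 = 17×(40+360)/2
= 17×400/2 = 3400

S_17 = 3400


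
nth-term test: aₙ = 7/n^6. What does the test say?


lim(n→∞) 7/n^6 = 0
lim aₙ = 0 → nth-term test is INCONCLUSIVE
(Need other tests; this is actually a convergent p-series with p=6 > 1)

Inconclusive (lim aₙ = 0; need another test)


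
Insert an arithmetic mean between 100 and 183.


AM = (100 + 183)/2 = 283/2 = 141.5

AM = 141.5


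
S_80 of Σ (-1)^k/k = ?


S = -1 + 1/2 - 1/3 + 1/4 - 1/5 + 1/6 - 1/7 + 1/8 ± ...
= -0.6869
(Full series converges to -ln(2) ≈ -0.6931)

S_80 = -0.6869


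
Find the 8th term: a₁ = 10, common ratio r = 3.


aₙ = a₁·r^(n-1)
= 10×3^7
= 10×2187
= 21870

a_8 = 21870


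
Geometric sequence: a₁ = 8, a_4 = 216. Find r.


r^(n-1) = aₙ/a₁
r^3 = 216/8 = 27
r = 27^(1/3)
= 3

r = 3


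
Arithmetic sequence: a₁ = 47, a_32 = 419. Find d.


d = (aₙ - a₁)/(n-1)
= (419 - 47)/(32-1)
= 372/31 = 12

d = 12


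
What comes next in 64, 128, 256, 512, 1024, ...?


Pattern: powers of 2: 2ⁿ
Terms: 64, 128, 256, 512, 1024
Next term = 2048

Next term = 2048


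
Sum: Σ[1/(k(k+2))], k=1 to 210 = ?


1/(k(k+2)) = (1/2)·(1/k - 1/(k+2)) (partial fractions)
Telescoping: Σ = (1/2)·(1 + 1/2 - 1/211 - 1/212) = 66675/89464

Sum = 66675/89464


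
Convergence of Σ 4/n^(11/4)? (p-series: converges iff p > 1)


p-series test: Σ c/n^p converges if p > 1, diverges if p ≤ 1 (constant c > 0 doesn't affect convergence).
p = 11/4
11/4 > 1 → CONVERGES

Converges (p = 11/4 > 1)


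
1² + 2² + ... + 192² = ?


n = 192
n(n+1)(2n+1)/6 = 192×193×385/6
= 14266560/6 = 2377760

Σk² = 2377760


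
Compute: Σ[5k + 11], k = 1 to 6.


Σ(5k+11) = 5·Σk + 11·n
= 5·21 + 11·6
= 105 + 66 = 171

Σ = 171


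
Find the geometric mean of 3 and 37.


GM = √(3×37) = √111 = 10.5357

GM = 10.5357


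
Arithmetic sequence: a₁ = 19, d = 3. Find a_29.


aₙ = a₁ + (n-1)d
= 19 + (29-1)×3
= 19 + 84
= 103

a_29 = 103


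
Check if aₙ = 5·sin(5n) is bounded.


For all n, -1 ≤ sin(5n) ≤ 1, so -5 ≤ 5·sin(5n) ≤ 5
Lower bound: -5, Upper bound: 5
The sequence IS bounded

Bounded (-5 ≤ aₙ ≤ 5)


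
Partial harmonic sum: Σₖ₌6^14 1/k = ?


Σₖ₌6^14 1/k = 1/6 + 1/7 + 1/8 + 1/9 + 1/10 + 1/11 + 1/12 + 1/13 + 1/14
= 348911/360360
≈ 0.9682

Sum = 348911/360360 ≈ 0.9682


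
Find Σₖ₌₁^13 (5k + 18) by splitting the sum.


Σ(5k+18) = 5·Σk + 18·n
= 5·91 + 18·13
= 455 + 234 = 689

Σ = 689


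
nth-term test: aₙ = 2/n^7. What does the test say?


lim(n→∞) 2/n^7 = 0
lim aₙ = 0 → nth-term test is INCONCLUSIVE
(Need other tests; this is actually a convergent p-series with p=7 > 1)

Inconclusive (lim aₙ = 0; need another test)


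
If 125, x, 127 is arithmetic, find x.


AM = (125 + 127)/2 = 252/2 = 126

AM = 126


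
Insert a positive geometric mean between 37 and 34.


GM = √(37×34) = √1258 = 35.4683

GM = 35.4683


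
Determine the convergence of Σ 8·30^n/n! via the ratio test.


aₙ = 8·30^n/n!
a_{n+1}/aₙ = 30^(n+1)/(n+1)! × n!/30^n  (constant 8 cancels)
= 30/(n+1)
L = lim(n→∞) 30/(n+1) = 0
L < 1 → series CONVERGES

Converges (ratio test: L = 0 < 1)


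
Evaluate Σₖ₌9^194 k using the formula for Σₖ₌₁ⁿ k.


Σₖ₌9^194 k = Σₖ₌₁^194 k − Σₖ₌₁^8 k
= 194·195/2 − 8·9/2
= 18915 − 36 = 18879

Σk = 18879


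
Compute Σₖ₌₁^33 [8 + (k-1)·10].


aₙ = 8 + (33-1)×10 = 328
Sₙ = n(a₁+aₙ)/2 = 33×(8+328)/2
= 33×336/2 = 5544

S_33 = 5544


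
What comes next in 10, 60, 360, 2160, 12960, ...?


Pattern: geometric (r=6)
Terms: 10, 60, 360, 2160, 12960
Next term = 77760

Next term = 77760


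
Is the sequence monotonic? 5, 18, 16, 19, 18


Differences: 13, -2, 3, -1
Difference at position 1 is +13 (> 0) but position 2 is -2 (< 0) — sequence both rises and falls
→ NOT monotonic

Not monotonic


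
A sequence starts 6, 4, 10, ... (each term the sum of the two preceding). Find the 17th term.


Computing iteratively: 6, 4, 10, 14, 24, 38, 62, 100, 162, 262, 424, 686, ...
a_17 = 7608

a_17 = 7608


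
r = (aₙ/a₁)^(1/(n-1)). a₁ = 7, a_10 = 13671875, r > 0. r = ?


r^(n-1) = aₙ/a₁
r^9 = 13671875/7 = 1953125
r = 1953125^(1/9)
= 5

r = 5


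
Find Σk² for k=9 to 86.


Σₖ₌9^86 k² = Σₖ₌₁^86 k² − Σₖ₌₁^8 k²
= 86·87·173/6 − 8·9·17/6
= 215731 − 204 = 215527

Σk² = 215527


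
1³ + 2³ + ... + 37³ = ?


n(n+1)/2 = 37×38/2 = 703
Σk³ = 703² = 494209

Σk³ = 494209


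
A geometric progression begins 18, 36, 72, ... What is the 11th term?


aₙ = a₁·r^(n-1)
= 18×2^10
= 18×1024
= 18432

a_11 = 18432


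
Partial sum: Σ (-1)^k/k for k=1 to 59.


S = -1 + 1/2 - 1/3 + 1/4 - 1/5 + 1/6 - 1/7 + 1/8 ± ...
= -0.7015
(Full series converges to -ln(2) ≈ -0.6931)

S_59 = -0.7015


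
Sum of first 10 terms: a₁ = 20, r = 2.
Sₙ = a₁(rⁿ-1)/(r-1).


Sₙ = 20×(2^10 - 1)/(2 - 1)
= 20×(1024 - 1)/1
= 20×1023/1
= 20460

S_10 = 20460


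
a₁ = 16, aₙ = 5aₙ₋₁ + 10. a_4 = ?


Computing step by step:
a_1 = 16
a_2 = 90
a_3 = 460
a_4 = 2310


a_4 = 2310


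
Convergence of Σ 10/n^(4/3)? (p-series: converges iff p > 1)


p-series test: Σ c/n^p converges if p > 1, diverges if p ≤ 1 (constant c > 0 doesn't affect convergence).
p = 4/3
4/3 > 1 → CONVERGES

Converges (p = 4/3 > 1)


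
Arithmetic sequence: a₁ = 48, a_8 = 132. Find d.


d = (aₙ - a₁)/(n-1)
= (132 - 48)/(8-1)
= 84/7 = 12

d = 12


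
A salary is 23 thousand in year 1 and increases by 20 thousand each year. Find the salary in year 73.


aₙ = a₁ + (n-1)d
= 23 + (73-1)×20
= 23 + 1440
= 1463

a_73 = 1463


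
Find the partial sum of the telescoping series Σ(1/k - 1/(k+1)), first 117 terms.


Telescoping: adjacent terms cancel.
= 1/1 - 1/118
= 1 - 1/118 = 117/118

Sum = 117/118


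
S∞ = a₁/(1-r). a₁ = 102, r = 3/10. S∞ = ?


S∞ = a₁/(1-r) = 102/(1 - 3/10)
= 102/(7/10)
= 1020/7

S∞ = 1020/7


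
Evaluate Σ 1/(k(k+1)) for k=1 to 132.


1/(k(k+1)) = 1/k - 1/(k+1) (partial fractions)
Telescoping: Σ = 1 - 1/133 = 132/133

Sum = 132/133


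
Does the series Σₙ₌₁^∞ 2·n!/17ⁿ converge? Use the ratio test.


aₙ = 2·n!/17^n
a_{n+1}/aₙ = (n+1)!/17^(n+1) × 17^n/n!  (constant 2 cancels)
= (n+1)/17
L = lim(n→∞) (n+1)/17 = ∞
L > 1 → series DIVERGES

Diverges (ratio test: L = ∞ > 1)


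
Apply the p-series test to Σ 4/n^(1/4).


p-series test: Σ c/n^p converges if p > 1, diverges if p ≤ 1 (constant c > 0 doesn't affect convergence).
p = 1/4
1/4 ≤ 1 → DIVERGES

Diverges (p = 1/4 ≤ 1)


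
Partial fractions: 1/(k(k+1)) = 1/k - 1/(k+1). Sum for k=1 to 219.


1/(k(k+1)) = 1/k - 1/(k+1) (partial fractions)
Telescoping: Σ = 1 - 1/220 = 219/220

Sum = 219/220


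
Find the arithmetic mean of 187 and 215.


AM = (187 + 215)/2 = 402/2 = 201

AM = 201


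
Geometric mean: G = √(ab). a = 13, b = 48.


GM = √(13×48) = √624 = 24.98

GM = 24.98


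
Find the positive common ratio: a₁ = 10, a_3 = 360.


r^(n-1) = aₙ/a₁
r^2 = 360/10 = 36
r = 36^(1/2)
= ±6; taking r > 0 gives r = 6

r = 6


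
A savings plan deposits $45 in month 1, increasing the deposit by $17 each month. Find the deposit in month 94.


aₙ = a₁ + (n-1)d
= 45 + (94-1)×17
= 45 + 1581
= 1626

a_94 = 1626


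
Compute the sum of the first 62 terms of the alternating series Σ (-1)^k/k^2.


S = -1 + 1/4 - 1/9 + 1/16 - 1/25 + 1/36 - 1/49 + 1/64 ± ...
= -0.8223
(Full series converges to -π²/12 ≈ -0.8225)

S_62 = -0.8223


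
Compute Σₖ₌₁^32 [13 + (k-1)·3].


aₙ = 13 + (32-1)×3 = 106
Sₙ = n(a₁+aₙ)/2 = 32×(13+106)/2
= 32×119/2 = 1904

S_32 = 1904


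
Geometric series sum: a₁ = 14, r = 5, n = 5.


Sₙ = 14×(5^5 - 1)/(5 - 1)
= 14×(3125 - 1)/4
= 14×3124/4
= 10934

S_5 = 10934


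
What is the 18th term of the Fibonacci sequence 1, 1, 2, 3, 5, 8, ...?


Fibonacci sequence: 1, 1, 2, 3, 5, 8, 13, 21, 34, 55, 89, ...
F(18) = 2584

F(18) = 2584


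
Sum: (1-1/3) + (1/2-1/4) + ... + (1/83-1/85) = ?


Telescoping with gap 2: two head and two tail terms survive.
= (1 + 1/2) - (1/84 + 1/85)
= 3/2 - 1/84 - 1/85 = 10541/7140

Sum = 10541/7140


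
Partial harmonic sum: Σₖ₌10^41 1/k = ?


Σₖ₌10^41 1/k = 1/10 + 1/11 + 1/12 + ... + 1/41
= 4193338427193599/2844937529085600
≈ 1.474

Sum = 4193338427193599/2844937529085600 ≈ 1.474


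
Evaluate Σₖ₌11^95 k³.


Σₖ₌11^95 k³ = [95·96/2]² − [10·11/2]²
= 20793600 − 3025 = 20790575

Σk³ = 20790575


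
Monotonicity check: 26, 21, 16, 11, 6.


Differences: -5, -5, -5, -5
All differences < 0 → strictly DECREASING

Monotonically decreasing


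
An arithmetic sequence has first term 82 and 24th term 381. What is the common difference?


d = (aₙ - a₁)/(n-1)
= (381 - 82)/(24-1)
= 299/23 = 13

d = 13


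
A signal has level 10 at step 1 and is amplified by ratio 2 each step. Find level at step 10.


aₙ = a₁·r^(n-1)
= 10×2^9
= 10×512
= 5120

a_10 = 5120


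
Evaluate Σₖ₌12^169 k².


Σₖ₌12^169 k² = Σₖ₌₁^169 k² − Σₖ₌₁^11 k²
= 169·170·339/6 − 11·12·23/6
= 1623245 − 506 = 1622739

Σk² = 1622739


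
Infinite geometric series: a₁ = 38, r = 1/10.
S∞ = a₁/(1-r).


S∞ = a₁/(1-r) = 38/(1 - 1/10)
= 38/(9/10)
= 380/9

S∞ = 380/9


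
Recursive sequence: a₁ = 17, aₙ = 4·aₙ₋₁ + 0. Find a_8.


Computing step by step:
a_1 = 17
a_2 = 68
a_3 = 272
a_4 = 1088
a_5 = 4352
a_6 = 17408
a_7 = 69632
a_8 = 278528


a_8 = 278528


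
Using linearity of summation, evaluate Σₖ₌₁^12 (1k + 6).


Σ(1k+6) = 1·Σk + 6·n
= 1·78 + 6·12
= 78 + 72 = 150

Σ = 150


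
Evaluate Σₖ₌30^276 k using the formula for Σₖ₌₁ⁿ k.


Σₖ₌30^276 k = Σₖ₌₁^276 k − Σₖ₌₁^29 k
= 276·277/2 − 29·30/2
= 38226 − 435 = 37791

Σk = 37791


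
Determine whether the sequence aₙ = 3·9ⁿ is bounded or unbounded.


aₙ = 3·9ⁿ → as n→∞, aₙ→∞ (since base 9 > 1)
No finite upper bound exists
The sequence is UNBOUNDED

Unbounded (aₙ → ∞ as n → ∞)


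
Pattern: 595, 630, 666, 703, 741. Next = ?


Pattern: triangular numbers: n(n+1)/2
Terms: 595, 630, 666, 703, 741
Next term = 780

Next term = 780


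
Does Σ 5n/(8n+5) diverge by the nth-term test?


lim(n→∞) 5n/(8n+5) = 5/8 = 5/8  (divide numerator and denominator by n)
lim aₙ = 5/8 ≠ 0 → series DIVERGES

Diverges (lim aₙ = 5/8 ≠ 0)


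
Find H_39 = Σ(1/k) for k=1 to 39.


H_39 = 1/1 + 1/2 + 1/3 + ... + 1/39
= 2066035355155033/485721041551200
≈ 4.2535

H_39 = 2066035355155033/485721041551200 ≈ 4.2535


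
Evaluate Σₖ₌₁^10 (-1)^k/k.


S = -1 + 1/2 - 1/3 + 1/4 - 1/5 + 1/6 - 1/7 + 1/8 ± ...
= -0.6456
(Full series converges to -ln(2) ≈ -0.6931)

S_10 = -0.6456


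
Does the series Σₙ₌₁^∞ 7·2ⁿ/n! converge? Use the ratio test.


aₙ = 7·2^n/n!
a_{n+1}/aₙ = 2^(n+1)/(n+1)! × n!/2^n  (constant 7 cancels)
= 2/(n+1)
L = lim(n→∞) 2/(n+1) = 0
L < 1 → series CONVERGES

Converges (ratio test: L = 0 < 1)


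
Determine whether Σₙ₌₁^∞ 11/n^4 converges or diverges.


p-series test: Σ c/n^p converges if p > 1, diverges if p ≤ 1 (constant c > 0 doesn't affect convergence).
p = 4
4 > 1 → CONVERGES

Converges (p = 4 > 1)


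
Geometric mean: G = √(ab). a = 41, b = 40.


GM = √(41×40) = √1640 = 40.4969

GM = 40.4969


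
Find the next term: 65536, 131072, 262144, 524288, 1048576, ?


Pattern: powers of 2: 2ⁿ
Terms: 65536, 131072, 262144, 524288, 1048576
Next term = 2097152

Next term = 2097152


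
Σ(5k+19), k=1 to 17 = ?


Σ(5k+19) = 5·Σk + 19·n
= 5·153 + 19·17
= 765 + 323 = 1088

Σ = 1088


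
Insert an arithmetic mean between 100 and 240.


AM = (100 + 240)/2 = 340/2 = 170

AM = 170


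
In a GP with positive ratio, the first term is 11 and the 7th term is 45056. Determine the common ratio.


r^(n-1) = aₙ/a₁
r^6 = 45056/11 = 4096
r = 4096^(1/6)
= ±4; taking r > 0 gives r = 4

r = 4


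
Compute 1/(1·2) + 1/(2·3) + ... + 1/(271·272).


1/(k(k+1)) = 1/k - 1/(k+1) (partial fractions)
Telescoping: Σ = 1 - 1/272 = 271/272

Sum = 271/272


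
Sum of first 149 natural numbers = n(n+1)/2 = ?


n(n+1)/2 = 149×150/2 = 22350/2 = 11175

Σk = 11175


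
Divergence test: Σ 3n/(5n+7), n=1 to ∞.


lim(n→∞) 3n/(5n+7) = 3/5 = 3/5  (divide numerator and denominator by n)
lim aₙ = 3/5 ≠ 0 → series DIVERGES

Diverges (lim aₙ = 3/5 ≠ 0)


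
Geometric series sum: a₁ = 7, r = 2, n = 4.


Sₙ = 7×(2^4 - 1)/(2 - 1)
= 7×(16 - 1)/1
= 7×15/1
= 105

S_4 = 105


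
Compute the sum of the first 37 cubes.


n(n+1)/2 = 37×38/2 = 703
Σk³ = 703² = 494209

Σk³ = 494209


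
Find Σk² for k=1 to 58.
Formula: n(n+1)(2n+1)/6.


n = 58
n(n+1)(2n+1)/6 = 58×59×117/6
= 400374/6 = 66729

Σk² = 66729


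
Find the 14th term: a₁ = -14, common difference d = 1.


aₙ = a₁ + (n-1)d
= -14 + (14-1)×1
= -14 + 13
= -1

a_14 = -1


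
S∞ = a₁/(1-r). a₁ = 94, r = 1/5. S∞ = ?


S∞ = a₁/(1-r) = 94/(1 - 1/5)
= 94/(4/5)
= 235/2

S∞ = 235/2


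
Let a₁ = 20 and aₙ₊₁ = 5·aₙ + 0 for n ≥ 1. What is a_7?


Computing step by step:
a_1 = 20
a_2 = 100
a_3 = 500
a_4 = 2500
a_5 = 12500
a_6 = 62500
a_7 = 312500


a_7 = 312500


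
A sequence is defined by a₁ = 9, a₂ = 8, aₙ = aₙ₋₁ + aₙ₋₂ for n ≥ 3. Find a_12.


Computing iteratively: 9, 8, 17, 25, 42, 67, 109, 176, 285, 461, 746, 1207
a_12 = 1207

a_12 = 1207


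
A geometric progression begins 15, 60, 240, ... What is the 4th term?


aₙ = a₁·r^(n-1)
= 15×4^3
= 15×64
= 960

a_4 = 960


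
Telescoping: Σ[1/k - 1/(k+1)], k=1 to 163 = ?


Telescoping: adjacent terms cancel.
= 1/1 - 1/164
= 1 - 1/164 = 163/164

Sum = 163/164


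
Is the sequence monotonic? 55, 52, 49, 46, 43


Differences: -3, -3, -3, -3
All differences < 0 → strictly DECREASING

Monotonically decreasing


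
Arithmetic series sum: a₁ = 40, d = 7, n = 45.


aₙ = 40 + (45-1)×7 = 348
Sₙ = n(a₁+aₙ)/2 = 45×(40+348)/2
= 45×388/2 = 8730

S_45 = 8730


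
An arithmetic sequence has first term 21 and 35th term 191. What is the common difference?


d = (aₙ - a₁)/(n-1)
= (191 - 21)/(35-1)
= 170/34 = 5

d = 5


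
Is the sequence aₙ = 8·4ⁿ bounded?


aₙ = 8·4ⁿ → as n→∞, aₙ→∞ (since base 4 > 1)
No finite upper bound exists
The sequence is UNBOUNDED

Unbounded (aₙ → ∞ as n → ∞)


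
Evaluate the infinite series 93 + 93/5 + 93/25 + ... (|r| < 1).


S∞ = a₁/(1-r) = 93/(1 - 1/5)
= 93/(4/5)
= 465/4

S∞ = 465/4


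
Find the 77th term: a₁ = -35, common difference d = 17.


aₙ = a₁ + (n-1)d
= -35 + (77-1)×17
= -35 + 1292
= 1257

a_77 = 1257


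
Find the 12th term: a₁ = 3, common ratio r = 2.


aₙ = a₁·r^(n-1)
= 3×2^11
= 3×2048
= 6144

a_12 = 6144


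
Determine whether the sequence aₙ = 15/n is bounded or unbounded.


a₁ = 15, a₂ = 15/2, a₃ = 15/3, ...
0 < aₙ ≤ 15 for all n ≥ 1
Lower bound: 0, Upper bound: 15
The sequence IS bounded

Bounded (0 < aₙ ≤ 15)


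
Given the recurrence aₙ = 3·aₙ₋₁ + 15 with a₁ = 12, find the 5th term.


Computing step by step:
a_1 = 12
a_2 = 51
a_3 = 168
a_4 = 519
a_5 = 1572


a_5 = 1572


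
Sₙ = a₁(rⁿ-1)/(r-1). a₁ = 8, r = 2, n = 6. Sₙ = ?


Sₙ = 8×(2^6 - 1)/(2 - 1)
= 8×(64 - 1)/1
= 8×63/1
= 504

S_6 = 504


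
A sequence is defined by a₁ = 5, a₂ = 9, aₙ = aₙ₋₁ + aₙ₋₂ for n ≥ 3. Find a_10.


Computing iteratively: 5, 9, 14, 23, 37, 60, 97, 157, 254, 411
a_10 = 411

a_10 = 411


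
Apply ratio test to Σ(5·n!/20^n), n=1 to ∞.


aₙ = 5·n!/20^n
a_{n+1}/aₙ = (n+1)!/20^(n+1) × 20^n/n!  (constant 5 cancels)
= (n+1)/20
L = lim(n→∞) (n+1)/20 = ∞
L > 1 → series DIVERGES

Diverges (ratio test: L = ∞ > 1)


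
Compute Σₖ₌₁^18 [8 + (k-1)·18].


aₙ = 8 + (18-1)×18 = 314
Sₙ = n(a₁+aₙ)/2 = 18×(8+314)/2
= 18×322/2 = 2898

S_18 = 2898


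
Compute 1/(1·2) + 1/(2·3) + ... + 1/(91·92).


1/(k(k+1)) = 1/k - 1/(k+1) (partial fractions)
Telescoping: Σ = 1 - 1/92 = 91/92

Sum = 91/92


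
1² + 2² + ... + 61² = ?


n = 61
n(n+1)(2n+1)/6 = 61×62×123/6
= 465186/6 = 77531

Σk² = 77531


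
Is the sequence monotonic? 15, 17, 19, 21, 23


Differences: 2, 2, 2, 2
All differences > 0 → strictly INCREASING

Monotonically increasing


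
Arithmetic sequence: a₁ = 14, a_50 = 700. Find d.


d = (aₙ - a₁)/(n-1)
= (700 - 14)/(50-1)
= 686/49 = 14

d = 14


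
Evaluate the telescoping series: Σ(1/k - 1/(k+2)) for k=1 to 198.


Telescoping with gap 2: two head and two tail terms survive.
= (1 + 1/2) - (1/199 + 1/200)
= 3/2 - 1/199 - 1/200 = 59301/39800

Sum = 59301/39800


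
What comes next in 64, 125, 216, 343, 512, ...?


Pattern: perfect cubes: n³
Terms: 64, 125, 216, 343, 512
Next term = 729

Next term = 729


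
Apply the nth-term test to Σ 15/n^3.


lim(n→∞) 15/n^3 = 0
lim aₙ = 0 → nth-term test is INCONCLUSIVE
(Need other tests; this is actually a convergent p-series with p=3 > 1)

Inconclusive (lim aₙ = 0; need another test)


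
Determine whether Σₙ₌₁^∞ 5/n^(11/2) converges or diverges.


p-series test: Σ c/n^p converges if p > 1, diverges if p ≤ 1 (constant c > 0 doesn't affect convergence).
p = 11/2
11/2 > 1 → CONVERGES

Converges (p = 11/2 > 1)


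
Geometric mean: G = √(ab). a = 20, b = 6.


GM = √(20×6) = √120 = 10.9545

GM = 10.9545


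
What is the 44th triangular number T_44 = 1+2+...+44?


n(n+1)/2 = 44×45/2 = 1980/2 = 990

Σk = 990


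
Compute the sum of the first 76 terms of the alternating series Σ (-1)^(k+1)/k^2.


S = 1 - 1/4 + 1/9 - 1/16 + 1/25 - 1/36 + 1/49 - 1/64 ± ...
= 0.8224
(Full series converges to +π²/12 ≈ +0.8225)

S_76 = 0.8224


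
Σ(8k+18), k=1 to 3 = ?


Σ(8k+18) = 8·Σk + 18·n
= 8·6 + 18·3
= 48 + 54 = 102

Σ = 102


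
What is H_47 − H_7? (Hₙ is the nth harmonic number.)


Σₖ₌8^47 1/k = 1/8 + 1/9 + 1/10 + ... + 1/47
= 816866824984547958443/442720643463713815200
≈ 1.8451

Sum = 816866824984547958443/442720643463713815200 ≈ 1.8451


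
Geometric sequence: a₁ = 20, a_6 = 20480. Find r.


r^(n-1) = aₙ/a₁
r^5 = 20480/20 = 1024
r = 1024^(1/5)
= 4

r = 4


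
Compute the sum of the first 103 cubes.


n(n+1)/2 = 103×104/2 = 5356
Σk³ = 5356² = 28686736

Σk³ = 28686736


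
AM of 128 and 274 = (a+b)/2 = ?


AM = (128 + 274)/2 = 402/2 = 201

AM = 201


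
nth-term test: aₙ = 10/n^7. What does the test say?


lim(n→∞) 10/n^7 = 0
lim aₙ = 0 → nth-term test is INCONCLUSIVE
(Need other tests; this is actually a convergent p-series with p=7 > 1)

Inconclusive (lim aₙ = 0; need another test)


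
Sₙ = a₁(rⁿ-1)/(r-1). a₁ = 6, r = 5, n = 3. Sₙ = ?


Sₙ = 6×(5^3 - 1)/(5 - 1)
= 6×(125 - 1)/4
= 6×124/4
= 186

S_3 = 186


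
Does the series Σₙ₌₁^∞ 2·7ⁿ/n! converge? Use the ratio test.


aₙ = 2·7^n/n!
a_{n+1}/aₙ = 7^(n+1)/(n+1)! × n!/7^n  (constant 2 cancels)
= 7/(n+1)
L = lim(n→∞) 7/(n+1) = 0
L < 1 → series CONVERGES

Converges (ratio test: L = 0 < 1)


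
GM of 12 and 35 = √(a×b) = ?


GM = √(12×35) = √420 = 20.4939

GM = 20.4939


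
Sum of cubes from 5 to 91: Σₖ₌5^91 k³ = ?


Σₖ₌5^91 k³ = [91·92/2]² − [4·5/2]²
= 17522596 − 100 = 17522496

Σk³ = 17522496


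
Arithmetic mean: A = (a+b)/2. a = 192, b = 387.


AM = (192 + 387)/2 = 579/2 = 289.5

AM = 289.5


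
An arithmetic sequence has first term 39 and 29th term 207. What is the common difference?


d = (aₙ - a₁)/(n-1)
= (207 - 39)/(29-1)
= 168/28 = 6

d = 6


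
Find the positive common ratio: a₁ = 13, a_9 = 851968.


r^(n-1) = aₙ/a₁
r^8 = 851968/13 = 65536
r = 65536^(1/8)
= ±4; taking r > 0 gives r = 4

r = 4


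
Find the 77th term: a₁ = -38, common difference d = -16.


aₙ = a₁ + (n-1)d
= -38 + (77-1)×-16
= -38 - 1216
= -1254

a_77 = -1254


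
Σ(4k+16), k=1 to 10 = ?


Σ(4k+16) = 4·Σk + 16·n
= 4·55 + 16·10
= 220 + 160 = 380

Σ = 380


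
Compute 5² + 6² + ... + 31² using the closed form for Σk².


Σₖ₌5^31 k² = Σₖ₌₁^31 k² − Σₖ₌₁^4 k²
= 31·32·63/6 − 4·5·9/6
= 10416 − 30 = 10386

Σk² = 10386


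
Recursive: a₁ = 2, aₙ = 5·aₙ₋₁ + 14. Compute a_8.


Computing step by step:
a_1 = 2
a_2 = 24
a_3 = 134
a_4 = 684
a_5 = 3434
a_6 = 17184
a_7 = 85934
a_8 = 429684


a_8 = 429684


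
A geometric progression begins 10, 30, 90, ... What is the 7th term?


aₙ = a₁·r^(n-1)
= 10×3^6
= 10×729
= 7290

a_7 = 7290


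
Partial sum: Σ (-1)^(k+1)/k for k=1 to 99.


S = 1 - 1/2 + 1/3 - 1/4 + 1/5 - 1/6 + 1/7 - 1/8 ± ...
= 0.6982
(Full series converges to +ln(2) ≈ +0.6931)

S_99 = 0.6982


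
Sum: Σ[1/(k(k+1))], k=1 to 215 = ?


1/(k(k+1)) = 1/k - 1/(k+1) (partial fractions)
Telescoping: Σ = 1 - 1/216 = 215/216

Sum = 215/216


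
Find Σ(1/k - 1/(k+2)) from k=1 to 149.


Telescoping with gap 2: two head and two tail terms survive.
= (1 + 1/2) - (1/150 + 1/151)
= 3/2 - 1/150 - 1/151 = 16837/11325

Sum = 16837/11325


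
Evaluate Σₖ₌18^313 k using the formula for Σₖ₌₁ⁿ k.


Σₖ₌18^313 k = Σₖ₌₁^313 k − Σₖ₌₁^17 k
= 313·314/2 − 17·18/2
= 49141 − 153 = 48988

Σk = 48988


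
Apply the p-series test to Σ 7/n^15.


p-series test: Σ c/n^p converges if p > 1, diverges if p ≤ 1 (constant c > 0 doesn't affect convergence).
p = 15
15 > 1 → CONVERGES

Converges (p = 15 > 1)


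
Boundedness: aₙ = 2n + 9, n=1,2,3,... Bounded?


aₙ = 2n + 9 → as n→∞, aₙ→∞
No finite upper bound exists
The sequence is UNBOUNDED

Unbounded (aₙ → ∞ as n → ∞)


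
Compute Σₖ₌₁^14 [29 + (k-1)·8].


aₙ = 29 + (14-1)×8 = 133
Sₙ = n(a₁+aₙ)/2 = 14×(29+133)/2
= 14×162/2 = 1134

S_14 = 1134


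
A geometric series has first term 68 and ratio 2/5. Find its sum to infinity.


S∞ = a₁/(1-r) = 68/(1 - 2/5)
= 68/(3/5)
= 340/3

S∞ = 340/3


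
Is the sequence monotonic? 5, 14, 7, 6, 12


Differences: 9, -7, -1, 6
Difference at position 1 is +9 (> 0) but position 2 is -7 (< 0) — sequence both rises and falls
→ NOT monotonic

Not monotonic


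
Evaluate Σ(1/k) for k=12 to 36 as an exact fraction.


Σₖ₌12^36 1/k = 1/12 + 1/13 + 1/14 + ... + 1/36
= 23820023125517/20629078984800
≈ 1.1547

Sum = 23820023125517/20629078984800 ≈ 1.1547


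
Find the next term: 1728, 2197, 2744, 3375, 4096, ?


Pattern: perfect cubes: n³
Terms: 1728, 2197, 2744, 3375, 4096
Next term = 4913

Next term = 4913


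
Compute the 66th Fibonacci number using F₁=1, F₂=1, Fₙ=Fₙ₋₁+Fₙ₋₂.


Fibonacci sequence: 1, 1, 2, 3, 5, 8, 13, 21, 34, 55, 89, ...
F(66) = 27777890035288

F(66) = 27777890035288


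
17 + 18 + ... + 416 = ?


Σₖ₌17^416 k = Σₖ₌₁^416 k − Σₖ₌₁^16 k
= 416·417/2 − 16·17/2
= 86736 − 136 = 86600

Σk = 86600


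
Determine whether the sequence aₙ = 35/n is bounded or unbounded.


a₁ = 35, a₂ = 35/2, a₃ = 35/3, ...
0 < aₙ ≤ 35 for all n ≥ 1
Lower bound: 0, Upper bound: 35
The sequence IS bounded

Bounded (0 < aₙ ≤ 35)


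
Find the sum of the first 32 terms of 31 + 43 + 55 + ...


aₙ = 31 + (32-1)×12 = 403
Sₙ = n(a₁+aₙ)/2 = 32×(31+403)/2
= 32×434/2 = 6944

S_32 = 6944


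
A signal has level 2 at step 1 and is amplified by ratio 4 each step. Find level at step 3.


aₙ = a₁·r^(n-1)
= 2×4^2
= 2×16
= 32

a_3 = 32


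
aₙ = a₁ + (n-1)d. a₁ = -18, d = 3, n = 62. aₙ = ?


aₙ = a₁ + (n-1)d
= -18 + (62-1)×3
= -18 + 183
= 165

a_62 = 165


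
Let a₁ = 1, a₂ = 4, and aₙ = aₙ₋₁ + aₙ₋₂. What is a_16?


Computing iteratively: 1, 4, 5, 9, 14, 23, 37, 60, 97, 157, 254, 411, ...
a_16 = 2817

a_16 = 2817


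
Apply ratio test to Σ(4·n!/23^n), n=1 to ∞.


aₙ = 4·n!/23^n
a_{n+1}/aₙ = (n+1)!/23^(n+1) × 23^n/n!  (constant 4 cancels)
= (n+1)/23
L = lim(n→∞) (n+1)/23 = ∞
L > 1 → series DIVERGES

Diverges (ratio test: L = ∞ > 1)


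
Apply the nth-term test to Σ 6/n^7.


lim(n→∞) 6/n^7 = 0
lim aₙ = 0 → nth-term test is INCONCLUSIVE
(Need other tests; this is actually a convergent p-series with p=7 > 1)

Inconclusive (lim aₙ = 0; need another test)


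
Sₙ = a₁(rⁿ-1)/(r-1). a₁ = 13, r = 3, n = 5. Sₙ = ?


Sₙ = 13×(3^5 - 1)/(3 - 1)
= 13×(243 - 1)/2
= 13×242/2
= 1573

S_5 = 1573


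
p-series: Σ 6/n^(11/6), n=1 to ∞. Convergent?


p-series test: Σ c/n^p converges if p > 1, diverges if p ≤ 1 (constant c > 0 doesn't affect convergence).
p = 11/6
11/6 > 1 → CONVERGES

Converges (p = 11/6 > 1)


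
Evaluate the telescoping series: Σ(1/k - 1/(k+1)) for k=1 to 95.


Telescoping: adjacent terms cancel.
= 1/1 - 1/96
= 1 - 1/96 = 95/96

Sum = 95/96


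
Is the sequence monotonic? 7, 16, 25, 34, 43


Differences: 9, 9, 9, 9
All differences > 0 → strictly INCREASING

Monotonically increasing


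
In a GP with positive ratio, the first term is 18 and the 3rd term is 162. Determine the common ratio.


r^(n-1) = aₙ/a₁
r^2 = 162/18 = 9
r = 9^(1/2)
= ±3; taking r > 0 gives r = 3

r = 3


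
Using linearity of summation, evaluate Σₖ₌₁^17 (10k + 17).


Σ(10k+17) = 10·Σk + 17·n
= 10·153 + 17·17
= 1530 + 289 = 1819

Σ = 1819


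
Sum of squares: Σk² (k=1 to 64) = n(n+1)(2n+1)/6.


n = 64
n(n+1)(2n+1)/6 = 64×65×129/6
= 536640/6 = 89440

Σk² = 89440


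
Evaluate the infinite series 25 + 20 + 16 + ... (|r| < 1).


S∞ = a₁/(1-r) = 25/(1 - 4/5)
= 25/(1/5)
= 125

S∞ = 125


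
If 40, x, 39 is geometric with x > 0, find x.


GM = √(40×39) = √1560 = 39.4968

GM = 39.4968


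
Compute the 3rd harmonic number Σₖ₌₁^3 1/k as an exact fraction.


H_3 = 1/1 + 1/2 + 1/3
= 11/6
≈ 1.8333

H_3 = 11/6 ≈ 1.8333


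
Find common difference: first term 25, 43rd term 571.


d = (aₙ - a₁)/(n-1)
= (571 - 25)/(43-1)
= 546/42 = 13

d = 13


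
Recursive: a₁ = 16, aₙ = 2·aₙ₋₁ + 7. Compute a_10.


Computing step by step:
a_1 = 16
a_2 = 39
a_3 = 85
a_4 = 177
a_5 = 361
a_6 = 729
a_7 = 1465
a_8 = 2937
a_9 = 5881
a_10 = 11769


a_10 = 11769


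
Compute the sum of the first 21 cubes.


n(n+1)/2 = 21×22/2 = 231
Σk³ = 231² = 53361

Σk³ = 53361


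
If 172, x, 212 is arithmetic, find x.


AM = (172 + 212)/2 = 384/2 = 192

AM = 192


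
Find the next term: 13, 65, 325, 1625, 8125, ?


Pattern: geometric (r=5)
Terms: 13, 65, 325, 1625, 8125
Next term = 40625

Next term = 40625


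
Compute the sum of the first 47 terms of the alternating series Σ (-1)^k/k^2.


S = -1 + 1/4 - 1/9 + 1/16 - 1/25 + 1/36 - 1/49 + 1/64 ± ...
= -0.8227
(Full series converges to -π²/12 ≈ -0.8225)

S_47 = -0.8227


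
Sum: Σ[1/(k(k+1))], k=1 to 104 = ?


1/(k(k+1)) = 1/k - 1/(k+1) (partial fractions)
Telescoping: Σ = 1 - 1/105 = 104/105

Sum = 104/105


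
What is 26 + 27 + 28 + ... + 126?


Σₖ₌26^126 k = Σₖ₌₁^126 k − Σₖ₌₁^25 k
= 126·127/2 − 25·26/2
= 8001 − 325 = 7676

Σk = 7676


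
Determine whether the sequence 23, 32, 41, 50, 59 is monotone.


Differences: 9, 9, 9, 9
All differences > 0 → strictly INCREASING

Monotonically increasing


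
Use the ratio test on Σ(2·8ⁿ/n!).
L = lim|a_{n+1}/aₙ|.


aₙ = 2·8^n/n!
a_{n+1}/aₙ = 8^(n+1)/(n+1)! × n!/8^n  (constant 2 cancels)
= 8/(n+1)
L = lim(n→∞) 8/(n+1) = 0
L < 1 → series CONVERGES

Converges (ratio test: L = 0 < 1)


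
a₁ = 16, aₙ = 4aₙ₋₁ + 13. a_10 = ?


Computing step by step:
a_1 = 16
a_2 = 77
a_3 = 321
a_4 = 1297
a_5 = 5201
a_6 = 20817
a_7 = 83281
a_8 = 333137
a_9 = 1332561
a_10 = 5330257


a_10 = 5330257


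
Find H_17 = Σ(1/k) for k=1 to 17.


H_17 = 1/1 + 1/2 + 1/3 + ... + 1/17
= 42142223/12252240
≈ 3.4396

H_17 = 42142223/12252240 ≈ 3.4396


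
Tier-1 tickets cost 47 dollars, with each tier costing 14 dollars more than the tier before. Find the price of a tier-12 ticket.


aₙ = a₁ + (n-1)d
= 47 + (12-1)×14
= 47 + 154
= 201

a_12 = 201


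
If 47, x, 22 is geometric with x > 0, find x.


GM = √(47×22) = √1034 = 32.1559

GM = 32.1559


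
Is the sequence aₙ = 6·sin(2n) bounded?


For all n, -1 ≤ sin(2n) ≤ 1, so -6 ≤ 6·sin(2n) ≤ 6
Lower bound: -6, Upper bound: 6
The sequence IS bounded

Bounded (-6 ≤ aₙ ≤ 6)


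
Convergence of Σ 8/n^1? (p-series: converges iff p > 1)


p-series test: Σ c/n^p converges if p > 1, diverges if p ≤ 1 (constant c > 0 doesn't affect convergence).
p = 1
1 ≤ 1 → DIVERGES

Diverges (p = 1 ≤ 1)


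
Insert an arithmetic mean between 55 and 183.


AM = (55 + 183)/2 = 238/2 = 119

AM = 119


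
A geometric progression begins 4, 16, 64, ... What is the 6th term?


aₙ = a₁·r^(n-1)
= 4×4^5
= 4×1024
= 4096

a_6 = 4096


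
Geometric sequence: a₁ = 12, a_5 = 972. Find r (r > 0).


r^(n-1) = aₙ/a₁
r^4 = 972/12 = 81
r = 81^(1/4)
= ±3; taking r > 0 gives r = 3

r = 3


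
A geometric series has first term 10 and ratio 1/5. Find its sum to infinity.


S∞ = a₁/(1-r) = 10/(1 - 1/5)
= 10/(4/5)
= 25/2

S∞ = 25/2


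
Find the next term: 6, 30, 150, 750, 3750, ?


Pattern: geometric (r=5)
Terms: 6, 30, 150, 750, 3750
Next term = 18750

Next term = 18750


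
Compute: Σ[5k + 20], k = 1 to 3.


Σ(5k+20) = 5·Σk + 20·n
= 5·6 + 20·3
= 30 + 60 = 90

Σ = 90


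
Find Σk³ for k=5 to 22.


Σₖ₌5^22 k³ = [22·23/2]² − [4·5/2]²
= 64009 − 100 = 63909

Σk³ = 63909


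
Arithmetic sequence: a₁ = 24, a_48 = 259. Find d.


d = (aₙ - a₁)/(n-1)
= (259 - 24)/(48-1)
= 235/47 = 5

d = 5


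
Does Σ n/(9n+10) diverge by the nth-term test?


lim(n→∞) n/(9n+10) = 1/9 = 1/9  (divide numerator and denominator by n)
lim aₙ = 1/9 ≠ 0 → series DIVERGES

Diverges (lim aₙ = 1/9 ≠ 0)


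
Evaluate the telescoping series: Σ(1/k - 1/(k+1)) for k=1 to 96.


Telescoping: adjacent terms cancel.
= 1/1 - 1/97
= 1 - 1/97 = 96/97

Sum = 96/97


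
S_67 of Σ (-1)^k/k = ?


S = -1 + 1/2 - 1/3 + 1/4 - 1/5 + 1/6 - 1/7 + 1/8 ± ...
= -0.7006
(Full series converges to -ln(2) ≈ -0.6931)

S_67 = -0.7006


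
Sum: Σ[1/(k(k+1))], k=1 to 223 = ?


1/(k(k+1)) = 1/k - 1/(k+1) (partial fractions)
Telescoping: Σ = 1 - 1/224 = 223/224

Sum = 223/224


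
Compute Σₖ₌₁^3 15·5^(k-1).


Sₙ = 15×(5^3 - 1)/(5 - 1)
= 15×(125 - 1)/4
= 15×124/4
= 465

S_3 = 465


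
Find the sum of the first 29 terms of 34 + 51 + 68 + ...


aₙ = 34 + (29-1)×17 = 510
Sₙ = n(a₁+aₙ)/2 = 29×(34+510)/2
= 29×544/2 = 7888

S_29 = 7888


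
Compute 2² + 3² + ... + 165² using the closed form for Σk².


Σₖ₌2^165 k² = Σₖ₌₁^165 k² − Σₖ₌₁^1 k²
= 165·166·331/6 − 1·2·3/6
= 1511015 − 1 = 1511014

Σk² = 1511014


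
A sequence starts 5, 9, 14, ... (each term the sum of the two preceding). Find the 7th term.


Computing iteratively: 5, 9, 14, 23, 37, 60, 97
a_7 = 97

a_7 = 97


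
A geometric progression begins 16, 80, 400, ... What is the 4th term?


aₙ = a₁·r^(n-1)
= 16×5^3
= 16×125
= 2000

a_4 = 2000


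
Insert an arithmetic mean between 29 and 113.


AM = (29 + 113)/2 = 142/2 = 71

AM = 71


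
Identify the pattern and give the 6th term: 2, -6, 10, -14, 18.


Pattern: alternating sign, magnitude arithmetic (d=4)
Terms: 2, -6, 10, -14, 18
Next term = -22

Next term = -22


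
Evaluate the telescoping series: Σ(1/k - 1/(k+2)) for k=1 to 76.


Telescoping with gap 2: two head and two tail terms survive.
= (1 + 1/2) - (1/77 + 1/78)
= 3/2 - 1/77 - 1/78 = 4427/3003

Sum = 4427/3003


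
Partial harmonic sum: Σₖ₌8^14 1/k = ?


Σₖ₌8^14 1/k = 1/8 + 1/9 + 1/10 + 1/11 + 1/12 + 1/13 + 1/14
= 237371/360360
≈ 0.6587

Sum = 237371/360360 ≈ 0.6587


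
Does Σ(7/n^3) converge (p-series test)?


p-series test: Σ c/n^p converges if p > 1, diverges if p ≤ 1 (constant c > 0 doesn't affect convergence).
p = 3
3 > 1 → CONVERGES

Converges (p = 3 > 1)


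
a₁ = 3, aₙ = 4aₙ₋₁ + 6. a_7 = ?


Computing step by step:
a_1 = 3
a_2 = 18
a_3 = 78
a_4 = 318
a_5 = 1278
a_6 = 5118
a_7 = 20478


a_7 = 20478


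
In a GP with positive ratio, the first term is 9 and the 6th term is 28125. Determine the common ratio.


r^(n-1) = aₙ/a₁
r^5 = 28125/9 = 3125
r = 3125^(1/5)
= 5

r = 5


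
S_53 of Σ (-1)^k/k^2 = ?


S = -1 + 1/4 - 1/9 + 1/16 - 1/25 + 1/36 - 1/49 + 1/64 ± ...
= -0.8226
(Full series converges to -π²/12 ≈ -0.8225)

S_53 = -0.8226


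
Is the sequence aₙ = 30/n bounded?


a₁ = 30, a₂ = 30/2, a₃ = 30/3, ...
0 < aₙ ≤ 30 for all n ≥ 1
Lower bound: 0, Upper bound: 30
The sequence IS bounded

Bounded (0 < aₙ ≤ 30)


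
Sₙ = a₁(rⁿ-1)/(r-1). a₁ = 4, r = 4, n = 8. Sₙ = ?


Sₙ = 4×(4^8 - 1)/(4 - 1)
= 4×(65536 - 1)/3
= 4×65535/3
= 87380

S_8 = 87380


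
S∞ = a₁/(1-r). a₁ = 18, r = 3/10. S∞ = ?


S∞ = a₁/(1-r) = 18/(1 - 3/10)
= 18/(7/10)
= 180/7

S∞ = 180/7


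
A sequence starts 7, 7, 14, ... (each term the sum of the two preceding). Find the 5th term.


Computing iteratively: 7, 7, 14, 21, 35
a_5 = 35

a_5 = 35


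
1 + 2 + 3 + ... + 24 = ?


n(n+1)/2 = 24×25/2 = 600/2 = 300

Σk = 300


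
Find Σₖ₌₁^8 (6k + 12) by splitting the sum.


Σ(6k+12) = 6·Σk + 12·n
= 6·36 + 12·8
= 216 + 96 = 312

Σ = 312


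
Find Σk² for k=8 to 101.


Σₖ₌8^101 k² = Σₖ₌₁^101 k² − Σₖ₌₁^7 k²
= 101·102·203/6 − 7·8·15/6
= 348551 − 140 = 348411

Σk² = 348411


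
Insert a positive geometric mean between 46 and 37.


GM = √(46×37) = √1702 = 41.2553

GM = 41.2553


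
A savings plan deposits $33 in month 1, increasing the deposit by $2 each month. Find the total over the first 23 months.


aₙ = 33 + (23-1)×2 = 77
Sₙ = n(a₁+aₙ)/2 = 23×(33+77)/2
= 23×110/2 = 1265

S_23 = 1265


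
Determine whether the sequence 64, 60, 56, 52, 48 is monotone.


Differences: -4, -4, -4, -4
All differences < 0 → strictly DECREASING

Monotonically decreasing


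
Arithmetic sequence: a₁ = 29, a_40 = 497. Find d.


d = (aₙ - a₁)/(n-1)
= (497 - 29)/(40-1)
= 468/39 = 12

d = 12


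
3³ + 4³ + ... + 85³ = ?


Σₖ₌3^85 k³ = [85·86/2]² − [2·3/2]²
= 13359025 − 9 = 13359016

Σk³ = 13359016


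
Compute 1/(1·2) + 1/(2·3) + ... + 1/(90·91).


1/(k(k+1)) = 1/k - 1/(k+1) (partial fractions)
Telescoping: Σ = 1 - 1/91 = 90/91

Sum = 90/91


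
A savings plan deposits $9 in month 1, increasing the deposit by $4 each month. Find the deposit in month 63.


aₙ = a₁ + (n-1)d
= 9 + (63-1)×4
= 9 + 248
= 257

a_63 = 257


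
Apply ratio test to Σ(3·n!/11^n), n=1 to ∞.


aₙ = 3·n!/11^n
a_{n+1}/aₙ = (n+1)!/11^(n+1) × 11^n/n!  (constant 3 cancels)
= (n+1)/11
L = lim(n→∞) (n+1)/11 = ∞
L > 1 → series DIVERGES

Diverges (ratio test: L = ∞ > 1)


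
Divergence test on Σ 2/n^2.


lim(n→∞) 2/n^2 = 0
lim aₙ = 0 → nth-term test is INCONCLUSIVE
(Need other tests; this is actually a convergent p-series with p=2 > 1)

Inconclusive (lim aₙ = 0; need another test)


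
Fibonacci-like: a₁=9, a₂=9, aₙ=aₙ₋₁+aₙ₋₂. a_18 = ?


Computing iteratively: 9, 9, 18, 27, 45, 72, 117, 189, 306, 495, 801, 1296, ...
a_18 = 23256

a_18 = 23256


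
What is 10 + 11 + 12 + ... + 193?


Σₖ₌10^193 k = Σₖ₌₁^193 k − Σₖ₌₁^9 k
= 193·194/2 − 9·10/2
= 18721 − 45 = 18676

Σk = 18676


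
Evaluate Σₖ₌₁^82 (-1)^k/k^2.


S = -1 + 1/4 - 1/9 + 1/16 - 1/25 + 1/36 - 1/49 + 1/64 ± ...
= -0.8224
(Full series converges to -π²/12 ≈ -0.8225)

S_82 = -0.8224


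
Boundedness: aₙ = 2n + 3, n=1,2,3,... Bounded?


aₙ = 2n + 3 → as n→∞, aₙ→∞
No finite upper bound exists
The sequence is UNBOUNDED

Unbounded (aₙ → ∞ as n → ∞)


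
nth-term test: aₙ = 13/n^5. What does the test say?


lim(n→∞) 13/n^5 = 0
lim aₙ = 0 → nth-term test is INCONCLUSIVE
(Need other tests; this is actually a convergent p-series with p=5 > 1)

Inconclusive (lim aₙ = 0; need another test)


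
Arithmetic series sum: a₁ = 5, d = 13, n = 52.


aₙ = 5 + (52-1)×13 = 668
Sₙ = n(a₁+aₙ)/2 = 52×(5+668)/2
= 52×673/2 = 17498

S_52 = 17498


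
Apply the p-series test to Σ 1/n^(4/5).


p-series test: Σ c/n^p converges if p > 1, diverges if p ≤ 1 (constant c > 0 doesn't affect convergence).
p = 4/5
4/5 ≤ 1 → DIVERGES

Diverges (p = 4/5 ≤ 1)


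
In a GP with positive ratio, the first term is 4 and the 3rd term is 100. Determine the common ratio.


r^(n-1) = aₙ/a₁
r^2 = 100/4 = 25
r = 25^(1/2)
= ±5; taking r > 0 gives r = 5

r = 5


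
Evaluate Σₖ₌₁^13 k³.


n(n+1)/2 = 13×14/2 = 91
Σk³ = 91² = 8281

Σk³ = 8281


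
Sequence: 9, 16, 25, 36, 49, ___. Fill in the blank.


Pattern: perfect squares: n²
Terms: 9, 16, 25, 36, 49
Next term = 64

Next term = 64


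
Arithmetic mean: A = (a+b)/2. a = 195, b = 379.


AM = (195 + 379)/2 = 574/2 = 287

AM = 287


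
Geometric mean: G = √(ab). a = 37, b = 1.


GM = √(37×1) = √37 = 6.0828

GM = 6.0828


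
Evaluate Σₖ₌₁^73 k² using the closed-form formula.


n = 73
n(n+1)(2n+1)/6 = 73×74×147/6
= 794094/6 = 132349

Σk² = 132349


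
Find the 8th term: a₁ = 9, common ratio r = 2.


aₙ = a₁·r^(n-1)
= 9×2^7
= 9×128
= 1152

a_8 = 1152


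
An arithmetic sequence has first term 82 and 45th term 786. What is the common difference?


d = (aₙ - a₁)/(n-1)
= (786 - 82)/(45-1)
= 704/44 = 16

d = 16
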